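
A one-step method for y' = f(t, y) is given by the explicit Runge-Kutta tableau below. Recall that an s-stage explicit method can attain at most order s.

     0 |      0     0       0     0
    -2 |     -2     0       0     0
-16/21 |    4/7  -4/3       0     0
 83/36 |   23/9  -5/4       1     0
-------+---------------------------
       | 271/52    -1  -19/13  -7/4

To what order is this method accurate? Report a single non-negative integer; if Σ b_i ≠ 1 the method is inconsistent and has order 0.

b = (271/52, -1, -19/13, -7/4)
c = (0, -2, -16/21, 83/36)
Ac = (0, 0, 8/3, 73/42)
Σ b_i: 271/52·1 + (-1)·1 + (-19/13)·1 + (-7/4)·1 = 1 ✓
b·c: (-1)·(-2) + (-19/13)·(-16/21) + (-7/4)·83/36 = -12071/13104 ≠ 1/2 ⇒ order 1.

1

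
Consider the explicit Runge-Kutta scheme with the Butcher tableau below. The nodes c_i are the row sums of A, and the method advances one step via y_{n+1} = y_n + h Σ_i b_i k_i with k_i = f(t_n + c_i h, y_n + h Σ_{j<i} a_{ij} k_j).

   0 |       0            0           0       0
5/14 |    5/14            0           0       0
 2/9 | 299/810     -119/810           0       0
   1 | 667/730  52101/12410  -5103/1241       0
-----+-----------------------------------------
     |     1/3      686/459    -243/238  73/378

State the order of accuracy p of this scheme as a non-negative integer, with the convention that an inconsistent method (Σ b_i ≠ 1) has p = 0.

4

b = (1/3, 686/459, -243/238, 73/378)
c = (0, 5/14, 2/9, 1)
Ac = (0, 0, -17/324, 171/292)
Σ b_i: 1/3·1 + 686/459·1 + (-243/238)·1 + 73/378·1 = 1 ✓
b·c: 686/459·5/14 + (-243/238)·2/9 + 73/378·1 = 1/2 ✓
b·c²: 686/459·25/196 + (-243/238)·4/81 + 73/378·1 = 1/3 ✓
b·Ac: (-243/238)·(-17/324) + 73/378·171/292 = 1/6 ✓
b·c³: 686/459·125/2744 + (-243/238)·8/729 + 73/378·1 = 1/4 ✓
b·(c∘Ac): (-243/238)·(-17/1458) + 73/378·171/292 = 1/8 ✓
b·Ac²: (-243/238)·(-85/4536) + 73/378·1359/4088 = 1/12 ✓
b·A²c: 73/378·63/292 = 1/24 ✓; 4 stages ⇒ order 4.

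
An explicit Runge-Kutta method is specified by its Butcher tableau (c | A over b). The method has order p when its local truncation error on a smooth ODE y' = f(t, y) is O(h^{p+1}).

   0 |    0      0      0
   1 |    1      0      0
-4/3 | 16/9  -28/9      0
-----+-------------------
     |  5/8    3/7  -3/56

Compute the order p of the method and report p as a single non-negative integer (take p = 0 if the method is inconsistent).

b = (5/8, 3/7, -3/56)
c = (0, 1, -4/3)
Ac = (0, 0, -28/9)
Σ b_i: 5/8·1 + 3/7·1 + (-3/56)·1 = 1 ✓
b·c: 3/7·1 + (-3/56)·(-4/3) = 1/2 ✓
b·c²: 3/7·1 + (-3/56)·16/9 = 1/3 ✓
b·Ac: (-3/56)·(-28/9) = 1/6 ✓; 3 stages ⇒ order 3.

3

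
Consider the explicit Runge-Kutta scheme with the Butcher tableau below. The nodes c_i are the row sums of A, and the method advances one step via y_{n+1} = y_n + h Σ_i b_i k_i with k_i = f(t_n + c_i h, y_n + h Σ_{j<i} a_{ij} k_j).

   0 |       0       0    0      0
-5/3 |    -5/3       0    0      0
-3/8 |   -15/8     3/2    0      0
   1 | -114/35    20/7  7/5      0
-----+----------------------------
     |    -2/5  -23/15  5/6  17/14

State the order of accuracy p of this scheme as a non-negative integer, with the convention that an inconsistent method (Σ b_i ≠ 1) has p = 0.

b = (-2/5, -23/15, 5/6, 17/14)
c = (0, -5/3, -3/8, 1)
Ac = (0, 0, -5/2, -4441/840)
Σ b_i: (-2/5)·1 + (-23/15)·1 + 5/6·1 + 17/14·1 = 4/35 ≠ 1 ⇒ order 0.

0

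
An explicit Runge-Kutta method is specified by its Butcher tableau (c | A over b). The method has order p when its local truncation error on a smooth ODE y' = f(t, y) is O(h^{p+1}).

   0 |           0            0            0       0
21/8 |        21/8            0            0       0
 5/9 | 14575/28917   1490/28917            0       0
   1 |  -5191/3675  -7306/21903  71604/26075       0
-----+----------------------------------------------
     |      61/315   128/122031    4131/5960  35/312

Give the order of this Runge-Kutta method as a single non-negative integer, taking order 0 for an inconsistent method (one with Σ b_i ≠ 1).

4

b = (61/315, 128/122031, 4131/5960, 35/312)
c = (0, 21/8, 5/9, 1)
Ac = (0, 0, 745/5508, 13/20)
Σ b_i: 61/315·1 + 128/122031·1 + 4131/5960·1 + 35/312·1 = 1 ✓
b·c: 128/122031·21/8 + 4131/5960·5/9 + 35/312·1 = 1/2 ✓
b·c²: 128/122031·441/64 + 4131/5960·25/81 + 35/312·1 = 1/3 ✓
b·Ac: 4131/5960·745/5508 + 35/312·13/20 = 1/6 ✓
b·c³: 128/122031·9261/512 + 4131/5960·125/729 + 35/312·1 = 1/4 ✓
b·(c∘Ac): 4131/5960·3725/49572 + 35/312·13/20 = 1/8 ✓
b·Ac²: 4131/5960·5215/14688 + 35/312·(-325/224) = 1/12 ✓
b·A²c: 35/312·13/35 = 1/24 ✓; 4 stages ⇒ order 4.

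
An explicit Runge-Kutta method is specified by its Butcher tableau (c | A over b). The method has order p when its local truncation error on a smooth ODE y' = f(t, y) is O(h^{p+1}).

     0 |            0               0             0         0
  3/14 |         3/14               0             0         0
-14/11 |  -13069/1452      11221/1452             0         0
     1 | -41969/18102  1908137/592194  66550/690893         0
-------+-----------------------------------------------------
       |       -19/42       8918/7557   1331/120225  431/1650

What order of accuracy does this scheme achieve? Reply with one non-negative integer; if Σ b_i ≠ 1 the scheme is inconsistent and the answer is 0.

4

b = (-19/42, 8918/7557, 1331/120225, 431/1650)
c = (0, 3/14, -14/11, 1)
Ac = (0, 0, 1603/968, 979/1724)
Σ b_i: (-19/42)·1 + 8918/7557·1 + 1331/120225·1 + 431/1650·1 = 1 ✓
b·c: 8918/7557·3/14 + 1331/120225·(-14/11) + 431/1650·1 = 1/2 ✓
b·c²: 8918/7557·9/196 + 1331/120225·196/121 + 431/1650·1 = 1/3 ✓
b·Ac: 1331/120225·1603/968 + 431/1650·979/1724 = 1/6 ✓
b·c³: 8918/7557·27/2744 + 1331/120225·(-2744/1331) + 431/1650·1 = 1/4 ✓
b·(c∘Ac): 1331/120225·(-11221/5324) + 431/1650·979/1724 = 1/8 ✓
b·Ac²: 1331/120225·687/1936 + 431/1650·7337/24136 = 1/12 ✓
b·A²c: 431/1650·275/1724 = 1/24 ✓; 4 stages ⇒ order 4.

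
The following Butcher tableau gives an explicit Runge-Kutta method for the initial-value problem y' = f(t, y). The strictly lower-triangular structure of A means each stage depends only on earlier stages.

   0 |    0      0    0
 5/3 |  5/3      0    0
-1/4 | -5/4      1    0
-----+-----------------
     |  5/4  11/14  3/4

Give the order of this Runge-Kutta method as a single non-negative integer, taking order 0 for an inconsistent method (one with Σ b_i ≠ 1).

b = (5/4, 11/14, 3/4)
c = (0, 5/3, -1/4)
Ac = (0, 0, 5/3)
Σ b_i: 5/4·1 + 11/14·1 + 3/4·1 = 39/14 ≠ 1 ⇒ order 0.

0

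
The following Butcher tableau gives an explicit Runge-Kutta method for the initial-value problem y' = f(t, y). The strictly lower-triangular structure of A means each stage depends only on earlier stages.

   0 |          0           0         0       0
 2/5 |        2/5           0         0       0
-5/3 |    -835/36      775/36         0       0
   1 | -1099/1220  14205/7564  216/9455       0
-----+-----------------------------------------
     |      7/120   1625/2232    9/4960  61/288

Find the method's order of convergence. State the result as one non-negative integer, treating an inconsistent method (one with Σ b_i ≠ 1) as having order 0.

b = (7/120, 1625/2232, 9/4960, 61/288)
c = (0, 2/5, -5/3, 1)
Ac = (0, 0, 155/18, 87/122)
Σ b_i: 7/120·1 + 1625/2232·1 + 9/4960·1 + 61/288·1 = 1 ✓
b·c: 1625/2232·2/5 + 9/4960·(-5/3) + 61/288·1 = 1/2 ✓
b·c²: 1625/2232·4/25 + 9/4960·25/9 + 61/288·1 = 1/3 ✓
b·Ac: 9/4960·155/18 + 61/288·87/122 = 1/6 ✓
b·c³: 1625/2232·8/125 + 9/4960·(-125/27) + 61/288·1 = 1/4 ✓
b·(c∘Ac): 9/4960·(-775/54) + 61/288·87/122 = 1/8 ✓
b·Ac²: 9/4960·31/9 + 61/288·111/305 = 1/12 ✓
b·A²c: 61/288·12/61 = 1/24 ✓; 4 stages ⇒ order 4.

4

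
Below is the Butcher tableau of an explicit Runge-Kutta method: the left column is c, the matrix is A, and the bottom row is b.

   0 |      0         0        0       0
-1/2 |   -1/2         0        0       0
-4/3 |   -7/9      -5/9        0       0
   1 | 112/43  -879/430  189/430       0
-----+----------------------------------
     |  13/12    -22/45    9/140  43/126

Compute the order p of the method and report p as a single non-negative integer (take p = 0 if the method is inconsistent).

4

b = (13/12, -22/45, 9/140, 43/126)
c = (0, -1/2, -4/3, 1)
Ac = (0, 0, 5/18, 75/172)
Σ b_i: 13/12·1 + (-22/45)·1 + 9/140·1 + 43/126·1 = 1 ✓
b·c: (-22/45)·(-1/2) + 9/140·(-4/3) + 43/126·1 = 1/2 ✓
b·c²: (-22/45)·1/4 + 9/140·16/9 + 43/126·1 = 1/3 ✓
b·Ac: 9/140·5/18 + 43/126·75/172 = 1/6 ✓
b·c³: (-22/45)·(-1/8) + 9/140·(-64/27) + 43/126·1 = 1/4 ✓
b·(c∘Ac): 9/140·(-10/27) + 43/126·75/172 = 1/8 ✓
b·Ac²: 9/140·(-5/36) + 43/126·93/344 = 1/12 ✓
b·A²c: 43/126·21/172 = 1/24 ✓; 4 stages ⇒ order 4.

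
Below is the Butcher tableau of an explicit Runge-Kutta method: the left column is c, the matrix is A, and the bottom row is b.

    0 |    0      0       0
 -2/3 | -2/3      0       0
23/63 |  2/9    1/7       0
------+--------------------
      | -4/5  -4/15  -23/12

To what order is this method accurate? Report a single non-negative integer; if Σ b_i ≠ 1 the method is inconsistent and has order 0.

b = (-4/5, -4/15, -23/12)
c = (0, -2/3, 23/63)
Ac = (0, 0, -2/21)
Σ b_i: (-4/5)·1 + (-4/15)·1 + (-23/12)·1 = -179/60 ≠ 1 ⇒ order 0.

0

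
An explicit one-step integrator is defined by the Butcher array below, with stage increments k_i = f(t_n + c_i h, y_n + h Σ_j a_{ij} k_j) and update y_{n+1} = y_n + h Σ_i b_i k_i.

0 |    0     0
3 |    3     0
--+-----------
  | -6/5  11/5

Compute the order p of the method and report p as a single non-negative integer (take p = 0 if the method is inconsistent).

1

b = (-6/5, 11/5)
c = (0, 3)
Σ b_i: (-6/5)·1 + 11/5·1 = 1 ✓
b·c: 11/5·3 = 33/5 ≠ 1/2 ⇒ order 1.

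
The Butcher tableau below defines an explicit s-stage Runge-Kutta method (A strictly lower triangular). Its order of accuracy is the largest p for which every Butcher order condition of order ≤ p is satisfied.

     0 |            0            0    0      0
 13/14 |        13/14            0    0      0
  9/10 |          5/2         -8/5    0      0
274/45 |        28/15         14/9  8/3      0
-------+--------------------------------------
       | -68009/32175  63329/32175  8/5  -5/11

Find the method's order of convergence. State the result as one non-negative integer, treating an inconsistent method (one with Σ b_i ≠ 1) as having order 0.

b = (-68009/32175, 63329/32175, 8/5, -5/11)
c = (0, 13/14, 9/10, 274/45)
Ac = (0, 0, -52/35, 173/45)
Σ b_i: (-68009/32175)·1 + 63329/32175·1 + 8/5·1 + (-5/11)·1 = 1 ✓
b·c: 63329/32175·13/14 + 8/5·9/10 + (-5/11)·274/45 = 1/2 ✓
b·c²: 63329/32175·169/196 + 8/5·81/100 + (-5/11)·75076/2025 = -43219129/3118500 ≠ 1/3 ⇒ order 2.
b·Ac: 8/5·(-52/35) + (-5/11)·173/45 = -71459/17325 ≠ 1/6

2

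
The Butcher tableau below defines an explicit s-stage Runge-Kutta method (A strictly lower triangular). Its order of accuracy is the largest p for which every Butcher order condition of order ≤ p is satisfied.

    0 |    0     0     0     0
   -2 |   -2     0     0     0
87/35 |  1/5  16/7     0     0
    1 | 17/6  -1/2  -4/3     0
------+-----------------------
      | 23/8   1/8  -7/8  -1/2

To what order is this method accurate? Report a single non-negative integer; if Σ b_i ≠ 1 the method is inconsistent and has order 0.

b = (23/8, 1/8, -7/8, -1/2)
c = (0, -2, 87/35, 1)
Ac = (0, 0, -32/7, -81/35)
Σ b_i: 23/8·1 + 1/8·1 + (-7/8)·1 + (-1/2)·1 = 13/8 ≠ 1 ⇒ order 0.

0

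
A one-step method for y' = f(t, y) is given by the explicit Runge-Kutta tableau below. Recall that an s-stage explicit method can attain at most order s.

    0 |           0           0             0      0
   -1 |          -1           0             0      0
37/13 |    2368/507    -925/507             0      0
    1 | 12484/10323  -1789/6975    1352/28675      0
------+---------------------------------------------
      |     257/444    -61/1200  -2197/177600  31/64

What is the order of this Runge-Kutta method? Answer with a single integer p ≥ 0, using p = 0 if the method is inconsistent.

4

b = (257/444, -61/1200, -2197/177600, 31/64)
c = (0, -1, 37/13, 1)
Ac = (0, 0, 925/507, 109/279)
Σ b_i: 257/444·1 + (-61/1200)·1 + (-2197/177600)·1 + 31/64·1 = 1 ✓
b·c: (-61/1200)·(-1) + (-2197/177600)·37/13 + 31/64·1 = 1/2 ✓
b·c²: (-61/1200)·1 + (-2197/177600)·1369/169 + 31/64·1 = 1/3 ✓
b·Ac: (-2197/177600)·925/507 + 31/64·109/279 = 1/6 ✓
b·c³: (-61/1200)·(-1) + (-2197/177600)·50653/2197 + 31/64·1 = 1/4 ✓
b·(c∘Ac): (-2197/177600)·34225/6591 + 31/64·109/279 = 1/8 ✓
b·Ac²: (-2197/177600)·(-925/507) + 31/64·35/279 = 1/12 ✓
b·A²c: 31/64·8/93 = 1/24 ✓; 4 stages ⇒ order 4.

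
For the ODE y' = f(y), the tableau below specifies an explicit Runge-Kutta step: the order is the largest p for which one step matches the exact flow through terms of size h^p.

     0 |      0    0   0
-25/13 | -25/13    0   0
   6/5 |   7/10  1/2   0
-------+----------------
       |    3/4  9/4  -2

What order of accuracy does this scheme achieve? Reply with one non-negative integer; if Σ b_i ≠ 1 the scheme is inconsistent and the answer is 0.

b = (3/4, 9/4, -2)
c = (0, -25/13, 6/5)
Ac = (0, 0, -25/26)
Σ b_i: 3/4·1 + 9/4·1 + (-2)·1 = 1 ✓
b·c: 9/4·(-25/13) + (-2)·6/5 = -1749/260 ≠ 1/2 ⇒ order 1.

1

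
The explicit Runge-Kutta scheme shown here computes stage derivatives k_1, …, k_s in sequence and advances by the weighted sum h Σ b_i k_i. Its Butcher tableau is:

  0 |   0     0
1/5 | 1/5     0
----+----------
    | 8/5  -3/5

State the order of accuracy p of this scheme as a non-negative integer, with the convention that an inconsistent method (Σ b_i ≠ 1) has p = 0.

1

b = (8/5, -3/5)
c = (0, 1/5)
Σ b_i: 8/5·1 + (-3/5)·1 = 1 ✓
b·c: (-3/5)·1/5 = -3/25 ≠ 1/2 ⇒ order 1.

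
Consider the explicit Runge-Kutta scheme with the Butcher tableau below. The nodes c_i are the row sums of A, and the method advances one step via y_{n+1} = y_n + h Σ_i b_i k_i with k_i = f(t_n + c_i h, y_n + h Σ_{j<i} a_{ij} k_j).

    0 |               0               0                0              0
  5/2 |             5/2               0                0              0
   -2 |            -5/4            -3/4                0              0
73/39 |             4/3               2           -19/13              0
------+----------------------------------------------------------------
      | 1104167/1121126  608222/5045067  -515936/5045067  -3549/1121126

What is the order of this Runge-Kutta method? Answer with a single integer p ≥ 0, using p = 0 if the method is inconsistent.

b = (1104167/1121126, 608222/5045067, -515936/5045067, -3549/1121126)
c = (0, 5/2, -2, 73/39)
Ac = (0, 0, -15/8, 103/13)
Σ b_i: 1104167/1121126·1 + 608222/5045067·1 + (-515936/5045067)·1 + (-3549/1121126)·1 = 1 ✓
b·c: 608222/5045067·5/2 + (-515936/5045067)·(-2) + (-3549/1121126)·73/39 = 1/2 ✓
b·c²: 608222/5045067·25/4 + (-515936/5045067)·4 + (-3549/1121126)·5329/1521 = 1/3 ✓
b·Ac: (-515936/5045067)·(-15/8) + (-3549/1121126)·103/13 = 1/6 ✓
b·c³: 608222/5045067·125/8 + (-515936/5045067)·(-8) + (-3549/1121126)·389017/59319 = 703363513/262343484 ≠ 1/4 ⇒ order 3.
b·(c∘Ac): (-515936/5045067)·15/4 + (-3549/1121126)·7519/507 = -1447739/3363378 ≠ 1/8
b·Ac²: (-515936/5045067)·(-75/16) + (-3549/1121126)·173/26 = 3082913/6726756 ≠ 1/12
b·A²c: (-3549/1121126)·285/104 = -77805/8969008 ≠ 1/24

3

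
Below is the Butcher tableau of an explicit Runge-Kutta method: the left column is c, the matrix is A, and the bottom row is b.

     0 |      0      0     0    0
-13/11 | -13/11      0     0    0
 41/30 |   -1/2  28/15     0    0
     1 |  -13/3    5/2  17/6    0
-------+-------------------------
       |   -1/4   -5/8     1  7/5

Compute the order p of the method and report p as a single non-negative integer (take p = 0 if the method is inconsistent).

0

b = (-1/4, -5/8, 1, 7/5)
c = (0, -13/11, 41/30, 1)
Ac = (0, 0, -364/165, 1817/1980)
Σ b_i: (-1/4)·1 + (-5/8)·1 + 1·1 + 7/5·1 = 61/40 ≠ 1 ⇒ order 0.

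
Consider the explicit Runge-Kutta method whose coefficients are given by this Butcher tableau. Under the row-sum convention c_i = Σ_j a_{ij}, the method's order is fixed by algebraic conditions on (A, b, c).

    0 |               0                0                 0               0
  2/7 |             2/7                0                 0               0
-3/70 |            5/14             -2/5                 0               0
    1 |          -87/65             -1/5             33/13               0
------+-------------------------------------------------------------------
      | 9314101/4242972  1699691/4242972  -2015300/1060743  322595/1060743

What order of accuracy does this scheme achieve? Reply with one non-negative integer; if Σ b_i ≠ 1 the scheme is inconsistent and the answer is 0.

b = (9314101/4242972, 1699691/4242972, -2015300/1060743, 322595/1060743)
c = (0, 2/7, -3/70, 1)
Ac = (0, 0, -4/35, -151/910)
Σ b_i: 9314101/4242972·1 + 1699691/4242972·1 + (-2015300/1060743)·1 + 322595/1060743·1 = 1 ✓
b·c: 1699691/4242972·2/7 + (-2015300/1060743)·(-3/70) + 322595/1060743·1 = 1/2 ✓
b·c²: 1699691/4242972·4/49 + (-2015300/1060743)·9/4900 + 322595/1060743·1 = 1/3 ✓
b·Ac: (-2015300/1060743)·(-4/35) + 322595/1060743·(-151/910) = 1/6 ✓
b·c³: 1699691/4242972·8/343 + (-2015300/1060743)·(-27/343000) + 322595/1060743·1 = 54335181/173254690 ≠ 1/4 ⇒ order 3.
b·(c∘Ac): (-2015300/1060743)·6/1225 + 322595/1060743·(-151/910) = -887605/14850402 ≠ 1/8
b·Ac²: (-2015300/1060743)·(-8/245) + 322595/1060743·(-743/63700) = 1240859/21214860 ≠ 1/12
b·A²c: 322595/1060743·(-132/455) = -31196/353581 ≠ 1/24

3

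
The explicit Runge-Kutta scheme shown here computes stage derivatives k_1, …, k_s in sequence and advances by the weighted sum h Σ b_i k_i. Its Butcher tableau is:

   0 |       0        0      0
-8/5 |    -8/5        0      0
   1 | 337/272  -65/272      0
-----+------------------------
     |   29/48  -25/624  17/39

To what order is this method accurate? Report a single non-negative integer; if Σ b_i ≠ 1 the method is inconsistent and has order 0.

3

b = (29/48, -25/624, 17/39)
c = (0, -8/5, 1)
Ac = (0, 0, 13/34)
Σ b_i: 29/48·1 + (-25/624)·1 + 17/39·1 = 1 ✓
b·c: (-25/624)·(-8/5) + 17/39·1 = 1/2 ✓
b·c²: (-25/624)·64/25 + 17/39·1 = 1/3 ✓
b·Ac: 17/39·13/34 = 1/6 ✓; 3 stages ⇒ order 3.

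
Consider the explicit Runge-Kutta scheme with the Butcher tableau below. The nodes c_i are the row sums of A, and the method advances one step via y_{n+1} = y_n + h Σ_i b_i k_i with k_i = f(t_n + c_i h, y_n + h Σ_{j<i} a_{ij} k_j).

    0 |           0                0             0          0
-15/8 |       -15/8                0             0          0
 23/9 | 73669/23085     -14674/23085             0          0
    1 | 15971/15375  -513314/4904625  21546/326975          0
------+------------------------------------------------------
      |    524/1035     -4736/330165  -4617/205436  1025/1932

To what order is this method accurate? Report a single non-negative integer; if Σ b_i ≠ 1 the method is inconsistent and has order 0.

b = (524/1035, -4736/330165, -4617/205436, 1025/1932)
c = (0, -15/8, 23/9, 1)
Ac = (0, 0, 7337/6156, 299/820)
Σ b_i: 524/1035·1 + (-4736/330165)·1 + (-4617/205436)·1 + 1025/1932·1 = 1 ✓
b·c: (-4736/330165)·(-15/8) + (-4617/205436)·23/9 + 1025/1932·1 = 1/2 ✓
b·c²: (-4736/330165)·225/64 + (-4617/205436)·529/81 + 1025/1932·1 = 1/3 ✓
b·Ac: (-4617/205436)·7337/6156 + 1025/1932·299/820 = 1/6 ✓
b·c³: (-4736/330165)·(-3375/512) + (-4617/205436)·12167/729 + 1025/1932·1 = 1/4 ✓
b·(c∘Ac): (-4617/205436)·168751/55404 + 1025/1932·299/820 = 1/8 ✓
b·Ac²: (-4617/205436)·(-36685/16416) + 1025/1932·2047/32800 = 1/12 ✓
b·A²c: 1025/1932·161/2050 = 1/24 ✓; 4 stages ⇒ order 4.

4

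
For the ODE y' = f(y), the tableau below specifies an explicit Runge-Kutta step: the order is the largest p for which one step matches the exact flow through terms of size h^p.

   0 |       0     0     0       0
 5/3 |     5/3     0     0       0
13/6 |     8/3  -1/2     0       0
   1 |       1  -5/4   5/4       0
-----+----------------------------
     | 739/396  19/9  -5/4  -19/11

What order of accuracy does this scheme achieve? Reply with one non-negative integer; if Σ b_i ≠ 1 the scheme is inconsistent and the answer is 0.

1

b = (739/396, 19/9, -5/4, -19/11)
c = (0, 5/3, 13/6, 1)
Ac = (0, 0, -5/6, 5/8)
Σ b_i: 739/396·1 + 19/9·1 + (-5/4)·1 + (-19/11)·1 = 1 ✓
b·c: 19/9·5/3 + (-5/4)·13/6 + (-19/11)·1 = -2179/2376 ≠ 1/2 ⇒ order 1.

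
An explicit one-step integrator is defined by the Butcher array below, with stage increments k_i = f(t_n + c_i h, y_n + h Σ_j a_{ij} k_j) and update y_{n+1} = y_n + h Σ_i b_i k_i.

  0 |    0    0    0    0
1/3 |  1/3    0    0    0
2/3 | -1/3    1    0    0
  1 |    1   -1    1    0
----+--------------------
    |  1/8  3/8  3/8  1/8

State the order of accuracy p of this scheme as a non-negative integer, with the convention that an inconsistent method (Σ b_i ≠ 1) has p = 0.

4

b = (1/8, 3/8, 3/8, 1/8)
c = (0, 1/3, 2/3, 1)
Ac = (0, 0, 1/3, 1/3)
Σ b_i: 1/8·1 + 3/8·1 + 3/8·1 + 1/8·1 = 1 ✓
b·c: 3/8·1/3 + 3/8·2/3 + 1/8·1 = 1/2 ✓
b·c²: 3/8·1/9 + 3/8·4/9 + 1/8·1 = 1/3 ✓
b·Ac: 3/8·1/3 + 1/8·1/3 = 1/6 ✓
b·c³: 3/8·1/27 + 3/8·8/27 + 1/8·1 = 1/4 ✓
b·(c∘Ac): 3/8·2/9 + 1/8·1/3 = 1/8 ✓
b·Ac²: 3/8·1/9 + 1/8·1/3 = 1/12 ✓
b·A²c: 1/8·1/3 = 1/24 ✓; 4 stages ⇒ order 4.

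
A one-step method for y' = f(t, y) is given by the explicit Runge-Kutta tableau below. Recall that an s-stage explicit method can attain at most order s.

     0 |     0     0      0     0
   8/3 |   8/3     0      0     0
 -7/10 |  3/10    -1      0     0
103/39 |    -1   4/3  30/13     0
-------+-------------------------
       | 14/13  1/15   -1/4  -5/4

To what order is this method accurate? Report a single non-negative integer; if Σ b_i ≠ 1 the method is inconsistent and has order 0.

b = (14/13, 1/15, -1/4, -5/4)
c = (0, 8/3, -7/10, 103/39)
Ac = (0, 0, -8/3, 227/117)
Σ b_i: 14/13·1 + 1/15·1 + (-1/4)·1 + (-5/4)·1 = -139/390 ≠ 1 ⇒ order 0.

0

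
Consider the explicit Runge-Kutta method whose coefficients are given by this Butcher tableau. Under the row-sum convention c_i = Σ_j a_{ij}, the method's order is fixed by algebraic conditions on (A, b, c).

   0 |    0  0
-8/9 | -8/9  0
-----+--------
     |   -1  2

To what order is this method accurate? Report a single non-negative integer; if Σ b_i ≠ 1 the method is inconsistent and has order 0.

b = (-1, 2)
c = (0, -8/9)
Σ b_i: (-1)·1 + 2·1 = 1 ✓
b·c: 2·(-8/9) = -16/9 ≠ 1/2 ⇒ order 1.

1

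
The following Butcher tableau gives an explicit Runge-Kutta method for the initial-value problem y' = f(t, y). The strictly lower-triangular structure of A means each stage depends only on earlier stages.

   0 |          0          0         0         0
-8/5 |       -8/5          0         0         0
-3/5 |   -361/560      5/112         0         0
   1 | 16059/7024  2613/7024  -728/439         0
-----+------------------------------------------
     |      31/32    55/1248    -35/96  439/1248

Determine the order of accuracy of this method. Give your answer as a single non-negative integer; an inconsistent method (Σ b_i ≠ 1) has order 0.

4

b = (31/32, 55/1248, -35/96, 439/1248)
c = (0, -8/5, -3/5, 1)
Ac = (0, 0, -1/14, 351/878)
Σ b_i: 31/32·1 + 55/1248·1 + (-35/96)·1 + 439/1248·1 = 1 ✓
b·c: 55/1248·(-8/5) + (-35/96)·(-3/5) + 439/1248·1 = 1/2 ✓
b·c²: 55/1248·64/25 + (-35/96)·9/25 + 439/1248·1 = 1/3 ✓
b·Ac: (-35/96)·(-1/14) + 439/1248·351/878 = 1/6 ✓
b·c³: 55/1248·(-512/125) + (-35/96)·(-27/125) + 439/1248·1 = 1/4 ✓
b·(c∘Ac): (-35/96)·3/70 + 439/1248·351/878 = 1/8 ✓
b·Ac²: (-35/96)·4/35 + 439/1248·156/439 = 1/12 ✓
b·A²c: 439/1248·52/439 = 1/24 ✓; 4 stages ⇒ order 4.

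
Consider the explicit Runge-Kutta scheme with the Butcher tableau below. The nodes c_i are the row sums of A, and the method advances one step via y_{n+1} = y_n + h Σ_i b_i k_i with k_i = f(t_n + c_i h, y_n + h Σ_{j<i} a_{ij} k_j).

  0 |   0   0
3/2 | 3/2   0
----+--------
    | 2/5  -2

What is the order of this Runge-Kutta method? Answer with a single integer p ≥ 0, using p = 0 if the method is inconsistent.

0

b = (2/5, -2)
c = (0, 3/2)
Σ b_i: 2/5·1 + (-2)·1 = -8/5 ≠ 1 ⇒ order 0.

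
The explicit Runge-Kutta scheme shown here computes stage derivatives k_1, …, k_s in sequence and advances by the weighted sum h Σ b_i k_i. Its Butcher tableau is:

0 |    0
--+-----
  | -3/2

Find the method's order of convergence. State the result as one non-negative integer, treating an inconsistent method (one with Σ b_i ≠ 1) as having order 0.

b = (-3/2)
c = (0)
Σ b_i: (-3/2)·1 = -3/2 ≠ 1 ⇒ order 0.

0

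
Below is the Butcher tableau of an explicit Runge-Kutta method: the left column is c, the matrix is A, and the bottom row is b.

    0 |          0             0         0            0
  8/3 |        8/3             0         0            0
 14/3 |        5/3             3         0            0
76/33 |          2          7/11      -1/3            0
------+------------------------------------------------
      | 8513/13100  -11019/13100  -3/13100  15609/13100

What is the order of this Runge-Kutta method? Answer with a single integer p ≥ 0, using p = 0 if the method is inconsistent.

b = (8513/13100, -11019/13100, -3/13100, 15609/13100)
c = (0, 8/3, 14/3, 76/33)
Ac = (0, 0, 8, 14/99)
Σ b_i: 8513/13100·1 + (-11019/13100)·1 + (-3/13100)·1 + 15609/13100·1 = 1 ✓
b·c: (-11019/13100)·8/3 + (-3/13100)·14/3 + 15609/13100·76/33 = 1/2 ✓
b·c²: (-11019/13100)·64/9 + (-3/13100)·196/9 + 15609/13100·5776/1089 = 1/3 ✓
b·Ac: (-3/13100)·8 + 15609/13100·14/99 = 1/6 ✓
b·c³: (-11019/13100)·512/27 + (-3/13100)·2744/27 + 15609/13100·438976/35937 = -460138/324225 ≠ 1/4 ⇒ order 3.
b·(c∘Ac): (-3/13100)·112/3 + 15609/13100·1064/3267 = 11186/29475 ≠ 1/8
b·Ac²: (-3/13100)·64/3 + 15609/13100·(-812/297) = -96163/29475 ≠ 1/12
b·A²c: 15609/13100·(-8/3) = -10406/3275 ≠ 1/24

3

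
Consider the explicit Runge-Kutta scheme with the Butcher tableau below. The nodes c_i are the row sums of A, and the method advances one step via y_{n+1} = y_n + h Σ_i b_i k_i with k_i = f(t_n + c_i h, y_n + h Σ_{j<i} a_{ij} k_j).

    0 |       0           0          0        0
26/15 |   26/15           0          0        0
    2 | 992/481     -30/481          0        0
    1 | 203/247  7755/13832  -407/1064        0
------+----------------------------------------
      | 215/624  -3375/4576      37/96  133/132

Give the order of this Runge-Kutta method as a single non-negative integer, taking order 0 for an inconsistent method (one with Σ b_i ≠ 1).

4

b = (215/624, -3375/4576, 37/96, 133/132)
c = (0, 26/15, 2, 1)
Ac = (0, 0, -4/37, 55/266)
Σ b_i: 215/624·1 + (-3375/4576)·1 + 37/96·1 + 133/132·1 = 1 ✓
b·c: (-3375/4576)·26/15 + 37/96·2 + 133/132·1 = 1/2 ✓
b·c²: (-3375/4576)·676/225 + 37/96·4 + 133/132·1 = 1/3 ✓
b·Ac: 37/96·(-4/37) + 133/132·55/266 = 1/6 ✓
b·c³: (-3375/4576)·17576/3375 + 37/96·8 + 133/132·1 = 1/4 ✓
b·(c∘Ac): 37/96·(-8/37) + 133/132·55/266 = 1/8 ✓
b·Ac²: 37/96·(-104/555) + 133/132·44/285 = 1/12 ✓
b·A²c: 133/132·11/266 = 1/24 ✓; 4 stages ⇒ order 4.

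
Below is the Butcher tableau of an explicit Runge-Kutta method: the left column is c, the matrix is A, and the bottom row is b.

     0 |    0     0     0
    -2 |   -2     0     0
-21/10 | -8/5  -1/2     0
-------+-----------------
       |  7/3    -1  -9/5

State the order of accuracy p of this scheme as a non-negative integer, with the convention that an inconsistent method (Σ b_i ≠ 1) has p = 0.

b = (7/3, -1, -9/5)
c = (0, -2, -21/10)
Ac = (0, 0, 1)
Σ b_i: 7/3·1 + (-1)·1 + (-9/5)·1 = -7/15 ≠ 1 ⇒ order 0.

0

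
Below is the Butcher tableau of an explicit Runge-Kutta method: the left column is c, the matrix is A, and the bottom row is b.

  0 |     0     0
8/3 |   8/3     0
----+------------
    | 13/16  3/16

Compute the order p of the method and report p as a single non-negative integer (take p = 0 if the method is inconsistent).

2

b = (13/16, 3/16)
c = (0, 8/3)
Σ b_i: 13/16·1 + 3/16·1 = 1 ✓
b·c: 3/16·8/3 = 1/2 ✓; 2 stages ⇒ order 2.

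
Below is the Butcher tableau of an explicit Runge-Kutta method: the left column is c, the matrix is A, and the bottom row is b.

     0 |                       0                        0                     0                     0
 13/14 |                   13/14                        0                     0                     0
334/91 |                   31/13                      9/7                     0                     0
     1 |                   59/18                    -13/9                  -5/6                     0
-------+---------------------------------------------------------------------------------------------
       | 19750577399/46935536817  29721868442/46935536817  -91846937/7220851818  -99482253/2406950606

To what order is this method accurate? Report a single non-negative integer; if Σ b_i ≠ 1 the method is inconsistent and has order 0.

b = (19750577399/46935536817, 29721868442/46935536817, -91846937/7220851818, -99482253/2406950606)
c = (0, 13/14, 334/91, 1)
Ac = (0, 0, 117/98, -7207/1638)
Σ b_i: 19750577399/46935536817·1 + 29721868442/46935536817·1 + (-91846937/7220851818)·1 + (-99482253/2406950606)·1 = 1 ✓
b·c: 29721868442/46935536817·13/14 + (-91846937/7220851818)·334/91 + (-99482253/2406950606)·1 = 1/2 ✓
b·c²: 29721868442/46935536817·169/196 + (-91846937/7220851818)·111556/8281 + (-99482253/2406950606)·1 = 1/3 ✓
b·Ac: (-91846937/7220851818)·117/98 + (-99482253/2406950606)·(-7207/1638) = 1/6 ✓
b·c³: 29721868442/46935536817·2197/2744 + (-91846937/7220851818)·37259704/753571 + (-99482253/2406950606)·1 = -500541044629/3066455072044 ≠ 1/4 ⇒ order 3.
b·(c∘Ac): (-91846937/7220851818)·1503/343 + (-99482253/2406950606)·(-7207/1638) = 89244972377/707643478164 ≠ 1/8
b·Ac²: (-91846937/7220851818)·1521/1372 + (-99482253/2406950606)·(-75877/6084) = 2306116139657/4599682608066 ≠ 1/12
b·A²c: (-99482253/2406950606)·(-195/196) = 19399039335/471762318776 ≠ 1/24

3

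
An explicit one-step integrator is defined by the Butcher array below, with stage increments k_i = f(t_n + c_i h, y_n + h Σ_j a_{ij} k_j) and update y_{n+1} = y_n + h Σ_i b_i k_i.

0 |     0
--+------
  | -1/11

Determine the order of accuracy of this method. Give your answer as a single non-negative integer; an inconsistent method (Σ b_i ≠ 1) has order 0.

0

b = (-1/11)
c = (0)
Σ b_i: (-1/11)·1 = -1/11 ≠ 1 ⇒ order 0.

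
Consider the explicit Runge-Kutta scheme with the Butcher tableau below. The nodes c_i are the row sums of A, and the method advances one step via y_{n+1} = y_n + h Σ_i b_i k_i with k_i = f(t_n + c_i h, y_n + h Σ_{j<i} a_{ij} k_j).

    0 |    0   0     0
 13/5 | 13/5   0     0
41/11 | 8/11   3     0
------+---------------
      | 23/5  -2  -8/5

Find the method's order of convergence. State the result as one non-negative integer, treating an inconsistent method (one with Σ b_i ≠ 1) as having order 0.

1

b = (23/5, -2, -8/5)
c = (0, 13/5, 41/11)
Ac = (0, 0, 39/5)
Σ b_i: 23/5·1 + (-2)·1 + (-8/5)·1 = 1 ✓
b·c: (-2)·13/5 + (-8/5)·41/11 = -614/55 ≠ 1/2 ⇒ order 1.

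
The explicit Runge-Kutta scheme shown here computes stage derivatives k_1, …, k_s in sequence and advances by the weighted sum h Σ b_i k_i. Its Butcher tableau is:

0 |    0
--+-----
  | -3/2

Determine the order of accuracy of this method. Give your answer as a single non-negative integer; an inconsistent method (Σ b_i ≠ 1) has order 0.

0

b = (-3/2)
c = (0)
Σ b_i: (-3/2)·1 = -3/2 ≠ 1 ⇒ order 0.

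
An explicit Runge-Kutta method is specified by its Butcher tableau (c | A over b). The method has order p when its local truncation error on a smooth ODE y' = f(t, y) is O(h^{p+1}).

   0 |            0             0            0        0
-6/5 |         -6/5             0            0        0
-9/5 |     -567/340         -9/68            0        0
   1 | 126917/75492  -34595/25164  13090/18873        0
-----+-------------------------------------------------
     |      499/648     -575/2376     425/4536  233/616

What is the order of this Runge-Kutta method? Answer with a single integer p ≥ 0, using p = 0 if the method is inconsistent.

4

b = (499/648, -575/2376, 425/4536, 233/616)
c = (0, -6/5, -9/5, 1)
Ac = (0, 0, 27/170, 187/466)
Σ b_i: 499/648·1 + (-575/2376)·1 + 425/4536·1 + 233/616·1 = 1 ✓
b·c: (-575/2376)·(-6/5) + 425/4536·(-9/5) + 233/616·1 = 1/2 ✓
b·c²: (-575/2376)·36/25 + 425/4536·81/25 + 233/616·1 = 1/3 ✓
b·Ac: 425/4536·27/170 + 233/616·187/466 = 1/6 ✓
b·c³: (-575/2376)·(-216/125) + 425/4536·(-729/125) + 233/616·1 = 1/4 ✓
b·(c∘Ac): 425/4536·(-243/850) + 233/616·187/466 = 1/8 ✓
b·Ac²: 425/4536·(-81/425) + 233/616·187/699 = 1/12 ✓
b·A²c: 233/616·77/699 = 1/24 ✓; 4 stages ⇒ order 4.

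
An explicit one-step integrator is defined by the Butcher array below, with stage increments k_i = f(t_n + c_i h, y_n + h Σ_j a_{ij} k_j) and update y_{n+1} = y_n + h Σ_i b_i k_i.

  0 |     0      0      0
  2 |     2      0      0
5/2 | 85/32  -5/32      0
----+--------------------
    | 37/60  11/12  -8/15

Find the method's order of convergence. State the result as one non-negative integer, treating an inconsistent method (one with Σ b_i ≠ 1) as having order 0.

3

b = (37/60, 11/12, -8/15)
c = (0, 2, 5/2)
Ac = (0, 0, -5/16)
Σ b_i: 37/60·1 + 11/12·1 + (-8/15)·1 = 1 ✓
b·c: 11/12·2 + (-8/15)·5/2 = 1/2 ✓
b·c²: 11/12·4 + (-8/15)·25/4 = 1/3 ✓
b·Ac: (-8/15)·(-5/16) = 1/6 ✓; 3 stages ⇒ order 3.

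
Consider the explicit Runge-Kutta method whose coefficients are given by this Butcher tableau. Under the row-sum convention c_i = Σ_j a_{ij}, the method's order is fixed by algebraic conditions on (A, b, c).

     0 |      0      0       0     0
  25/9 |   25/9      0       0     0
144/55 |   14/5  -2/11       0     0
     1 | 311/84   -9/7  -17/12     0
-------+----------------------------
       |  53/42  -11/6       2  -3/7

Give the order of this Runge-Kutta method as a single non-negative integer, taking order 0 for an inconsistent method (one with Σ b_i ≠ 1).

b = (53/42, -11/6, 2, -3/7)
c = (0, 25/9, 144/55, 1)
Ac = (0, 0, -50/99, -2803/385)
Σ b_i: 53/42·1 + (-11/6)·1 + 2·1 + (-3/7)·1 = 1 ✓
b·c: (-11/6)·25/9 + 2·144/55 + (-3/7)·1 = -5921/20790 ≠ 1/2 ⇒ order 1.

1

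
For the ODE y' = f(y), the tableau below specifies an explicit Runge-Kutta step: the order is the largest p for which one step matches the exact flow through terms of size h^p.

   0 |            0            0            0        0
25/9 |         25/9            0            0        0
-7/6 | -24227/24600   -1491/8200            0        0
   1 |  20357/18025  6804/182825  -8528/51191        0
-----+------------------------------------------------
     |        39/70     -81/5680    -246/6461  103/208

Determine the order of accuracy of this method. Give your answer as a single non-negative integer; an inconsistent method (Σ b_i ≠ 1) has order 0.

4

b = (39/70, -81/5680, -246/6461, 103/208)
c = (0, 25/9, -7/6, 1)
Ac = (0, 0, -497/984, 92/309)
Σ b_i: 39/70·1 + (-81/5680)·1 + (-246/6461)·1 + 103/208·1 = 1 ✓
b·c: (-81/5680)·25/9 + (-246/6461)·(-7/6) + 103/208·1 = 1/2 ✓
b·c²: (-81/5680)·625/81 + (-246/6461)·49/36 + 103/208·1 = 1/3 ✓
b·Ac: (-246/6461)·(-497/984) + 103/208·92/309 = 1/6 ✓
b·c³: (-81/5680)·15625/729 + (-246/6461)·(-343/216) + 103/208·1 = 1/4 ✓
b·(c∘Ac): (-246/6461)·3479/5904 + 103/208·92/309 = 1/8 ✓
b·Ac²: (-246/6461)·(-12425/8856) + 103/208·56/927 = 1/12 ✓
b·A²c: 103/208·26/309 = 1/24 ✓; 4 stages ⇒ order 4.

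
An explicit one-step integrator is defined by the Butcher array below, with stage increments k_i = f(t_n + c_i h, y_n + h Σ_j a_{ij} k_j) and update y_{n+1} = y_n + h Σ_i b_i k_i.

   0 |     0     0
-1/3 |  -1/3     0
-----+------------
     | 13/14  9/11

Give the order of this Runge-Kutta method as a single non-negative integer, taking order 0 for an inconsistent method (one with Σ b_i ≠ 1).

b = (13/14, 9/11)
c = (0, -1/3)
Σ b_i: 13/14·1 + 9/11·1 = 269/154 ≠ 1 ⇒ order 0.

0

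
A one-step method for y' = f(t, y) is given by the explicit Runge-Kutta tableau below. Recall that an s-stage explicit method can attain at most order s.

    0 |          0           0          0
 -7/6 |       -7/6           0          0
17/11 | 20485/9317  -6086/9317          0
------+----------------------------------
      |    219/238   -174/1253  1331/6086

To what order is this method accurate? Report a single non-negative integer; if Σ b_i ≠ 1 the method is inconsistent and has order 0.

3

b = (219/238, -174/1253, 1331/6086)
c = (0, -7/6, 17/11)
Ac = (0, 0, 3043/3993)
Σ b_i: 219/238·1 + (-174/1253)·1 + 1331/6086·1 = 1 ✓
b·c: (-174/1253)·(-7/6) + 1331/6086·17/11 = 1/2 ✓
b·c²: (-174/1253)·49/36 + 1331/6086·289/121 = 1/3 ✓
b·Ac: 1331/6086·3043/3993 = 1/6 ✓; 3 stages ⇒ order 3.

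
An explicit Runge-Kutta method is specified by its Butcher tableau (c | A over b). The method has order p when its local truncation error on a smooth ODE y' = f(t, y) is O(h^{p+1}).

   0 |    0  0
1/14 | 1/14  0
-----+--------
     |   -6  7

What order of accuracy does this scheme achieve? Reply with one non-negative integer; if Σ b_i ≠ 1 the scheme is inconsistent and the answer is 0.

b = (-6, 7)
c = (0, 1/14)
Σ b_i: (-6)·1 + 7·1 = 1 ✓
b·c: 7·1/14 = 1/2 ✓; 2 stages ⇒ order 2.

2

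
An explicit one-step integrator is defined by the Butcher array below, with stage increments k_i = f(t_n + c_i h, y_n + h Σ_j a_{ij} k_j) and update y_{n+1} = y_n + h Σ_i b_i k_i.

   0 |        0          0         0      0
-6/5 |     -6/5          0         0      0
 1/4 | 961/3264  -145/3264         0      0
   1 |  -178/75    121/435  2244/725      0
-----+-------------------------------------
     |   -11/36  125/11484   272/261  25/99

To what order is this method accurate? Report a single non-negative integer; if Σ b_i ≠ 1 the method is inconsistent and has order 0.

4

b = (-11/36, 125/11484, 272/261, 25/99)
c = (0, -6/5, 1/4, 1)
Ac = (0, 0, 29/544, 11/25)
Σ b_i: (-11/36)·1 + 125/11484·1 + 272/261·1 + 25/99·1 = 1 ✓
b·c: 125/11484·(-6/5) + 272/261·1/4 + 25/99·1 = 1/2 ✓
b·c²: 125/11484·36/25 + 272/261·1/16 + 25/99·1 = 1/3 ✓
b·Ac: 272/261·29/544 + 25/99·11/25 = 1/6 ✓
b·c³: 125/11484·(-216/125) + 272/261·1/64 + 25/99·1 = 1/4 ✓
b·(c∘Ac): 272/261·29/2176 + 25/99·11/25 = 1/8 ✓
b·Ac²: 272/261·(-87/1360) + 25/99·297/500 = 1/12 ✓
b·A²c: 25/99·33/200 = 1/24 ✓; 4 stages ⇒ order 4.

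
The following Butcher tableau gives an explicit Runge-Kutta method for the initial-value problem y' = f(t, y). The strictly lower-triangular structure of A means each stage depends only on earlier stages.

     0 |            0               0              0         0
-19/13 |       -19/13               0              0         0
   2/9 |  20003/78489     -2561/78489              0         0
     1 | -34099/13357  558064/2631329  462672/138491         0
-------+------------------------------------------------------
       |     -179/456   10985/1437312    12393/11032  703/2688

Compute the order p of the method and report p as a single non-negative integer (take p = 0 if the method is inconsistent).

b = (-179/456, 10985/1437312, 12393/11032, 703/2688)
c = (0, -19/13, 2/9, 1)
Ac = (0, 0, 197/4131, 16/37)
Σ b_i: (-179/456)·1 + 10985/1437312·1 + 12393/11032·1 + 703/2688·1 = 1 ✓
b·c: 10985/1437312·(-19/13) + 12393/11032·2/9 + 703/2688·1 = 1/2 ✓
b·c²: 10985/1437312·361/169 + 12393/11032·4/81 + 703/2688·1 = 1/3 ✓
b·Ac: 12393/11032·197/4131 + 703/2688·16/37 = 1/6 ✓
b·c³: 10985/1437312·(-6859/2197) + 12393/11032·8/729 + 703/2688·1 = 1/4 ✓
b·(c∘Ac): 12393/11032·394/37179 + 703/2688·16/37 = 1/8 ✓
b·Ac²: 12393/11032·(-3743/53703) + 703/2688·5648/9139 = 1/12 ✓
b·A²c: 703/2688·112/703 = 1/24 ✓; 4 stages ⇒ order 4.

4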